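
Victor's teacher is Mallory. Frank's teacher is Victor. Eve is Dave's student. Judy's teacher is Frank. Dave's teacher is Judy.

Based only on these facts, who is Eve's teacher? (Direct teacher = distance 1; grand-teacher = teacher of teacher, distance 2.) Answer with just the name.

Reconstructing the teacher chain from the given facts:
  Mallory -> Victor -> Frank -> Judy -> Dave -> Eve
(each arrow means 'teacher of the next')
Positions in the chain (0 = top):
  position of Mallory: 0
  position of Victor: 1
  position of Frank: 2
  position of Judy: 3
  position of Dave: 4
  position of Eve: 5

Eve is at position 5; the teacher is 1 step up the chain, i.e. position 4: Dave.

Answer: Dave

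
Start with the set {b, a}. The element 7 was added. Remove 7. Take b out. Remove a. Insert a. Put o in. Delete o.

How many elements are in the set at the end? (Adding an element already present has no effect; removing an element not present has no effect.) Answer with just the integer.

Answer: 1

Derivation:
Tracking the set through each operation:
Start: {a, b}
Event 1 (add 7): added. Set: {7, a, b}
Event 2 (remove 7): removed. Set: {a, b}
Event 3 (remove b): removed. Set: {a}
Event 4 (remove a): removed. Set: {}
Event 5 (add a): added. Set: {a}
Event 6 (add o): added. Set: {a, o}
Event 7 (remove o): removed. Set: {a}

Final set: {a} (size 1)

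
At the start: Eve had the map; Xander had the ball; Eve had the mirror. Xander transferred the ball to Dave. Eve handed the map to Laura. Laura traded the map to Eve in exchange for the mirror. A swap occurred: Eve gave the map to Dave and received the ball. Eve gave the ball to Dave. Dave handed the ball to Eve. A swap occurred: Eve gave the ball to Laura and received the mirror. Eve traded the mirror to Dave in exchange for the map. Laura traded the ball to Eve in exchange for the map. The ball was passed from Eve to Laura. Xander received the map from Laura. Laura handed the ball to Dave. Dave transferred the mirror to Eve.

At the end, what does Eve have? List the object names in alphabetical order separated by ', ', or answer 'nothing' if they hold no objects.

Tracking all object holders:
Start: map:Eve, ball:Xander, mirror:Eve
Event 1 (give ball: Xander -> Dave). State: map:Eve, ball:Dave, mirror:Eve
Event 2 (give map: Eve -> Laura). State: map:Laura, ball:Dave, mirror:Eve
Event 3 (swap map<->mirror: now map:Eve, mirror:Laura). State: map:Eve, ball:Dave, mirror:Laura
Event 4 (swap map<->ball: now map:Dave, ball:Eve). State: map:Dave, ball:Eve, mirror:Laura
Event 5 (give ball: Eve -> Dave). State: map:Dave, ball:Dave, mirror:Laura
Event 6 (give ball: Dave -> Eve). State: map:Dave, ball:Eve, mirror:Laura
Event 7 (swap ball<->mirror: now ball:Laura, mirror:Eve). State: map:Dave, ball:Laura, mirror:Eve
Event 8 (swap mirror<->map: now mirror:Dave, map:Eve). State: map:Eve, ball:Laura, mirror:Dave
Event 9 (swap ball<->map: now ball:Eve, map:Laura). State: map:Laura, ball:Eve, mirror:Dave
Event 10 (give ball: Eve -> Laura). State: map:Laura, ball:Laura, mirror:Dave
Event 11 (give map: Laura -> Xander). State: map:Xander, ball:Laura, mirror:Dave
Event 12 (give ball: Laura -> Dave). State: map:Xander, ball:Dave, mirror:Dave
Event 13 (give mirror: Dave -> Eve). State: map:Xander, ball:Dave, mirror:Eve

Final state: map:Xander, ball:Dave, mirror:Eve
Eve holds: mirror.

Answer: mirror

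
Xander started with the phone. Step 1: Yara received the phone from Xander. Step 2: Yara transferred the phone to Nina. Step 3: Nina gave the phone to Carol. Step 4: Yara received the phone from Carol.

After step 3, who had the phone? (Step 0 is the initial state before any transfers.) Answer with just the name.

Answer: Carol

Derivation:
Tracking the phone holder through step 3:
After step 0 (start): Xander
After step 1: Yara
After step 2: Nina
After step 3: Carol

At step 3, the holder is Carol.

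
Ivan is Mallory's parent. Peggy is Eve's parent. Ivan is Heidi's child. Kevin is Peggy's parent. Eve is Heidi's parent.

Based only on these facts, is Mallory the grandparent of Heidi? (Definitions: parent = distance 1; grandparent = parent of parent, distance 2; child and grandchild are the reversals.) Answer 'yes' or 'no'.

Answer: no

Derivation:
Reconstructing the parent chain from the given facts:
  Kevin -> Peggy -> Eve -> Heidi -> Ivan -> Mallory
(each arrow means 'parent of the next')
Positions in the chain (0 = top):
  position of Kevin: 0
  position of Peggy: 1
  position of Eve: 2
  position of Heidi: 3
  position of Ivan: 4
  position of Mallory: 5

Mallory is at position 5, Heidi is at position 3; signed distance (j - i) = -2.
'grandparent' requires j - i = 2. Actual distance is -2, so the relation does NOT hold.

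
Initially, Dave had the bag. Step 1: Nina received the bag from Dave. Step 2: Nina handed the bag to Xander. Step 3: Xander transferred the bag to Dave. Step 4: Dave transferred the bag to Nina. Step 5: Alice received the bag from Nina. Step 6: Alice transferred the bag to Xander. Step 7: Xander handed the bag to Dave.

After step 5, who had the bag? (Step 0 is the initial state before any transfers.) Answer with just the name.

Tracking the bag holder through step 5:
After step 0 (start): Dave
After step 1: Nina
After step 2: Xander
After step 3: Dave
After step 4: Nina
After step 5: Alice

At step 5, the holder is Alice.

Answer: Alice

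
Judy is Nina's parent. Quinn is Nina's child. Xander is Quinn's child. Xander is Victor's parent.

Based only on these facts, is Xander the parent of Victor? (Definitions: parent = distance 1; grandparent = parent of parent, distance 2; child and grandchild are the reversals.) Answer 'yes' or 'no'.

Reconstructing the parent chain from the given facts:
  Judy -> Nina -> Quinn -> Xander -> Victor
(each arrow means 'parent of the next')
Positions in the chain (0 = top):
  position of Judy: 0
  position of Nina: 1
  position of Quinn: 2
  position of Xander: 3
  position of Victor: 4

Xander is at position 3, Victor is at position 4; signed distance (j - i) = 1.
'parent' requires j - i = 1. Actual distance is 1, so the relation HOLDS.

Answer: yes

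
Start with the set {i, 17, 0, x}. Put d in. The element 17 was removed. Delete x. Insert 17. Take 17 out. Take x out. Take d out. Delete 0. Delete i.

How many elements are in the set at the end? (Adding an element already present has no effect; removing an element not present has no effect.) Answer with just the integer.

Answer: 0

Derivation:
Tracking the set through each operation:
Start: {0, 17, i, x}
Event 1 (add d): added. Set: {0, 17, d, i, x}
Event 2 (remove 17): removed. Set: {0, d, i, x}
Event 3 (remove x): removed. Set: {0, d, i}
Event 4 (add 17): added. Set: {0, 17, d, i}
Event 5 (remove 17): removed. Set: {0, d, i}
Event 6 (remove x): not present, no change. Set: {0, d, i}
Event 7 (remove d): removed. Set: {0, i}
Event 8 (remove 0): removed. Set: {i}
Event 9 (remove i): removed. Set: {}

Final set: {} (size 0)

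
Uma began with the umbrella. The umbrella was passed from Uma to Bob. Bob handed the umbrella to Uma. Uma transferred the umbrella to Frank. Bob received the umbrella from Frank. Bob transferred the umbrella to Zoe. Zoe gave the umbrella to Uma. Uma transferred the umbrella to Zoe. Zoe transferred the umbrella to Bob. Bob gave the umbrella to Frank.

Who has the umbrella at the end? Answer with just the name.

Tracking the umbrella through each event:
Start: Uma has the umbrella.
After event 1: Bob has the umbrella.
After event 2: Uma has the umbrella.
After event 3: Frank has the umbrella.
After event 4: Bob has the umbrella.
After event 5: Zoe has the umbrella.
After event 6: Uma has the umbrella.
After event 7: Zoe has the umbrella.
After event 8: Bob has the umbrella.
After event 9: Frank has the umbrella.

Answer: Frank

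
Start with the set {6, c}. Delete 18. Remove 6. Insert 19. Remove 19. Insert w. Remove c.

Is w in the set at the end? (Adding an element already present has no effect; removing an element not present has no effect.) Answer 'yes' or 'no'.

Tracking the set through each operation:
Start: {6, c}
Event 1 (remove 18): not present, no change. Set: {6, c}
Event 2 (remove 6): removed. Set: {c}
Event 3 (add 19): added. Set: {19, c}
Event 4 (remove 19): removed. Set: {c}
Event 5 (add w): added. Set: {c, w}
Event 6 (remove c): removed. Set: {w}

Final set: {w} (size 1)
w is in the final set.

Answer: yes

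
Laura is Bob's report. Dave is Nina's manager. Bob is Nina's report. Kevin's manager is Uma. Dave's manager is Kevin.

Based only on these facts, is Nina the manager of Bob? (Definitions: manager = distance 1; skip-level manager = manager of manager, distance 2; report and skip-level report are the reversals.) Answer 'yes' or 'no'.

Answer: yes

Derivation:
Reconstructing the manager chain from the given facts:
  Uma -> Kevin -> Dave -> Nina -> Bob -> Laura
(each arrow means 'manager of the next')
Positions in the chain (0 = top):
  position of Uma: 0
  position of Kevin: 1
  position of Dave: 2
  position of Nina: 3
  position of Bob: 4
  position of Laura: 5

Nina is at position 3, Bob is at position 4; signed distance (j - i) = 1.
'manager' requires j - i = 1. Actual distance is 1, so the relation HOLDS.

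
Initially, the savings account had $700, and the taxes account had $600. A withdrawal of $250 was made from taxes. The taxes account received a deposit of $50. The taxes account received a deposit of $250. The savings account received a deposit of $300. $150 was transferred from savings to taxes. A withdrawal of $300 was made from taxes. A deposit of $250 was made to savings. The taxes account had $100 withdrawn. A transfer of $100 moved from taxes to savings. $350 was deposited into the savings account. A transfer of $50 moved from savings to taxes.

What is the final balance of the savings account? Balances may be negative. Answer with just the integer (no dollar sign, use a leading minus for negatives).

Tracking account balances step by step:
Start: savings=700, taxes=600
Event 1 (withdraw 250 from taxes): taxes: 600 - 250 = 350. Balances: savings=700, taxes=350
Event 2 (deposit 50 to taxes): taxes: 350 + 50 = 400. Balances: savings=700, taxes=400
Event 3 (deposit 250 to taxes): taxes: 400 + 250 = 650. Balances: savings=700, taxes=650
Event 4 (deposit 300 to savings): savings: 700 + 300 = 1000. Balances: savings=1000, taxes=650
Event 5 (transfer 150 savings -> taxes): savings: 1000 - 150 = 850, taxes: 650 + 150 = 800. Balances: savings=850, taxes=800
Event 6 (withdraw 300 from taxes): taxes: 800 - 300 = 500. Balances: savings=850, taxes=500
Event 7 (deposit 250 to savings): savings: 850 + 250 = 1100. Balances: savings=1100, taxes=500
Event 8 (withdraw 100 from taxes): taxes: 500 - 100 = 400. Balances: savings=1100, taxes=400
Event 9 (transfer 100 taxes -> savings): taxes: 400 - 100 = 300, savings: 1100 + 100 = 1200. Balances: savings=1200, taxes=300
Event 10 (deposit 350 to savings): savings: 1200 + 350 = 1550. Balances: savings=1550, taxes=300
Event 11 (transfer 50 savings -> taxes): savings: 1550 - 50 = 1500, taxes: 300 + 50 = 350. Balances: savings=1500, taxes=350

Final balance of savings: 1500

Answer: 1500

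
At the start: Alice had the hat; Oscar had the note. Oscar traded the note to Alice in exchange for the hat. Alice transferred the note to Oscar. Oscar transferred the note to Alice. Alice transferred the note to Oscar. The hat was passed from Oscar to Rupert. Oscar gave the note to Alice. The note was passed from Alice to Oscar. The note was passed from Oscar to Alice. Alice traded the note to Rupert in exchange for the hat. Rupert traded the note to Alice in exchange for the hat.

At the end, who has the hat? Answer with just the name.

Tracking all object holders:
Start: hat:Alice, note:Oscar
Event 1 (swap note<->hat: now note:Alice, hat:Oscar). State: hat:Oscar, note:Alice
Event 2 (give note: Alice -> Oscar). State: hat:Oscar, note:Oscar
Event 3 (give note: Oscar -> Alice). State: hat:Oscar, note:Alice
Event 4 (give note: Alice -> Oscar). State: hat:Oscar, note:Oscar
Event 5 (give hat: Oscar -> Rupert). State: hat:Rupert, note:Oscar
Event 6 (give note: Oscar -> Alice). State: hat:Rupert, note:Alice
Event 7 (give note: Alice -> Oscar). State: hat:Rupert, note:Oscar
Event 8 (give note: Oscar -> Alice). State: hat:Rupert, note:Alice
Event 9 (swap note<->hat: now note:Rupert, hat:Alice). State: hat:Alice, note:Rupert
Event 10 (swap note<->hat: now note:Alice, hat:Rupert). State: hat:Rupert, note:Alice

Final state: hat:Rupert, note:Alice
The hat is held by Rupert.

Answer: Rupert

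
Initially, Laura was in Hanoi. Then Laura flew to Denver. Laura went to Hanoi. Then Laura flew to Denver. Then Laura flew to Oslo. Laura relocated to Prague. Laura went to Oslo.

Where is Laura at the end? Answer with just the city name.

Answer: Oslo

Derivation:
Tracking Laura's location:
Start: Laura is in Hanoi.
After move 1: Hanoi -> Denver. Laura is in Denver.
After move 2: Denver -> Hanoi. Laura is in Hanoi.
After move 3: Hanoi -> Denver. Laura is in Denver.
After move 4: Denver -> Oslo. Laura is in Oslo.
After move 5: Oslo -> Prague. Laura is in Prague.
After move 6: Prague -> Oslo. Laura is in Oslo.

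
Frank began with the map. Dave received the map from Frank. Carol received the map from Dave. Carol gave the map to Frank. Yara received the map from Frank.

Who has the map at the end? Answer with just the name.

Tracking the map through each event:
Start: Frank has the map.
After event 1: Dave has the map.
After event 2: Carol has the map.
After event 3: Frank has the map.
After event 4: Yara has the map.

Answer: Yara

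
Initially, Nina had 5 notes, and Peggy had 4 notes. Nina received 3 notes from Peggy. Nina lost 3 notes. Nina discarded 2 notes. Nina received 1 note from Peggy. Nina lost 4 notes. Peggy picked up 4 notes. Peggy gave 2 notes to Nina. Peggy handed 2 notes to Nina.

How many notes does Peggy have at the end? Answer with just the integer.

Answer: 0

Derivation:
Tracking counts step by step:
Start: Nina=5, Peggy=4
Event 1 (Peggy -> Nina, 3): Peggy: 4 -> 1, Nina: 5 -> 8. State: Nina=8, Peggy=1
Event 2 (Nina -3): Nina: 8 -> 5. State: Nina=5, Peggy=1
Event 3 (Nina -2): Nina: 5 -> 3. State: Nina=3, Peggy=1
Event 4 (Peggy -> Nina, 1): Peggy: 1 -> 0, Nina: 3 -> 4. State: Nina=4, Peggy=0
Event 5 (Nina -4): Nina: 4 -> 0. State: Nina=0, Peggy=0
Event 6 (Peggy +4): Peggy: 0 -> 4. State: Nina=0, Peggy=4
Event 7 (Peggy -> Nina, 2): Peggy: 4 -> 2, Nina: 0 -> 2. State: Nina=2, Peggy=2
Event 8 (Peggy -> Nina, 2): Peggy: 2 -> 0, Nina: 2 -> 4. State: Nina=4, Peggy=0

Peggy's final count: 0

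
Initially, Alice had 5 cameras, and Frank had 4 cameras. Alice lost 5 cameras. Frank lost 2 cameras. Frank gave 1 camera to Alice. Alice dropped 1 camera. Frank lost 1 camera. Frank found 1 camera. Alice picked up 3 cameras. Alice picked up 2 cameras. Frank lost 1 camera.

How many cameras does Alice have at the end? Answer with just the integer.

Answer: 5

Derivation:
Tracking counts step by step:
Start: Alice=5, Frank=4
Event 1 (Alice -5): Alice: 5 -> 0. State: Alice=0, Frank=4
Event 2 (Frank -2): Frank: 4 -> 2. State: Alice=0, Frank=2
Event 3 (Frank -> Alice, 1): Frank: 2 -> 1, Alice: 0 -> 1. State: Alice=1, Frank=1
Event 4 (Alice -1): Alice: 1 -> 0. State: Alice=0, Frank=1
Event 5 (Frank -1): Frank: 1 -> 0. State: Alice=0, Frank=0
Event 6 (Frank +1): Frank: 0 -> 1. State: Alice=0, Frank=1
Event 7 (Alice +3): Alice: 0 -> 3. State: Alice=3, Frank=1
Event 8 (Alice +2): Alice: 3 -> 5. State: Alice=5, Frank=1
Event 9 (Frank -1): Frank: 1 -> 0. State: Alice=5, Frank=0

Alice's final count: 5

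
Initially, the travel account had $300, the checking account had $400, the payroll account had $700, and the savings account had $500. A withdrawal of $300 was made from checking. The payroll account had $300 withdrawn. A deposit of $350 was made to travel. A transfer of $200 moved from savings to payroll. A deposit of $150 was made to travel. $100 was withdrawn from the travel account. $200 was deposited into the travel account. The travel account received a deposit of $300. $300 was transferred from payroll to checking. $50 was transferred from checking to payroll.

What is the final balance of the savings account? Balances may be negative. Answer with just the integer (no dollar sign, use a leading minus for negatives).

Answer: 300

Derivation:
Tracking account balances step by step:
Start: travel=300, checking=400, payroll=700, savings=500
Event 1 (withdraw 300 from checking): checking: 400 - 300 = 100. Balances: travel=300, checking=100, payroll=700, savings=500
Event 2 (withdraw 300 from payroll): payroll: 700 - 300 = 400. Balances: travel=300, checking=100, payroll=400, savings=500
Event 3 (deposit 350 to travel): travel: 300 + 350 = 650. Balances: travel=650, checking=100, payroll=400, savings=500
Event 4 (transfer 200 savings -> payroll): savings: 500 - 200 = 300, payroll: 400 + 200 = 600. Balances: travel=650, checking=100, payroll=600, savings=300
Event 5 (deposit 150 to travel): travel: 650 + 150 = 800. Balances: travel=800, checking=100, payroll=600, savings=300
Event 6 (withdraw 100 from travel): travel: 800 - 100 = 700. Balances: travel=700, checking=100, payroll=600, savings=300
Event 7 (deposit 200 to travel): travel: 700 + 200 = 900. Balances: travel=900, checking=100, payroll=600, savings=300
Event 8 (deposit 300 to travel): travel: 900 + 300 = 1200. Balances: travel=1200, checking=100, payroll=600, savings=300
Event 9 (transfer 300 payroll -> checking): payroll: 600 - 300 = 300, checking: 100 + 300 = 400. Balances: travel=1200, checking=400, payroll=300, savings=300
Event 10 (transfer 50 checking -> payroll): checking: 400 - 50 = 350, payroll: 300 + 50 = 350. Balances: travel=1200, checking=350, payroll=350, savings=300

Final balance of savings: 300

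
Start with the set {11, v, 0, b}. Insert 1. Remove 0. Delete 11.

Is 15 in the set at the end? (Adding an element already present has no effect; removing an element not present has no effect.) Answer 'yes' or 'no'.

Answer: no

Derivation:
Tracking the set through each operation:
Start: {0, 11, b, v}
Event 1 (add 1): added. Set: {0, 1, 11, b, v}
Event 2 (remove 0): removed. Set: {1, 11, b, v}
Event 3 (remove 11): removed. Set: {1, b, v}

Final set: {1, b, v} (size 3)
15 is NOT in the final set.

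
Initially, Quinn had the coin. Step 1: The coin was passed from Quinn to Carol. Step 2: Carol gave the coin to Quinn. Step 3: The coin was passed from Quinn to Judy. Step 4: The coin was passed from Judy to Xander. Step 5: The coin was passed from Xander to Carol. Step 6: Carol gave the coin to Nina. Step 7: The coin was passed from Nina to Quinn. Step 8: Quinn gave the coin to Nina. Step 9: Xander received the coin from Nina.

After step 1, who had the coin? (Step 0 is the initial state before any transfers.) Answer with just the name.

Answer: Carol

Derivation:
Tracking the coin holder through step 1:
After step 0 (start): Quinn
After step 1: Carol

At step 1, the holder is Carol.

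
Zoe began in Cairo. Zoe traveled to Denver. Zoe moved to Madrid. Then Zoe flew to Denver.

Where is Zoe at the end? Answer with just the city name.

Answer: Denver

Derivation:
Tracking Zoe's location:
Start: Zoe is in Cairo.
After move 1: Cairo -> Denver. Zoe is in Denver.
After move 2: Denver -> Madrid. Zoe is in Madrid.
After move 3: Madrid -> Denver. Zoe is in Denver.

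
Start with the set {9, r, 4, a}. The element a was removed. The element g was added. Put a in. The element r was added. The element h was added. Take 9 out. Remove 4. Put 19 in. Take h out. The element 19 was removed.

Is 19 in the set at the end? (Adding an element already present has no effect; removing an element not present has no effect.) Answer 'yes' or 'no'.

Tracking the set through each operation:
Start: {4, 9, a, r}
Event 1 (remove a): removed. Set: {4, 9, r}
Event 2 (add g): added. Set: {4, 9, g, r}
Event 3 (add a): added. Set: {4, 9, a, g, r}
Event 4 (add r): already present, no change. Set: {4, 9, a, g, r}
Event 5 (add h): added. Set: {4, 9, a, g, h, r}
Event 6 (remove 9): removed. Set: {4, a, g, h, r}
Event 7 (remove 4): removed. Set: {a, g, h, r}
Event 8 (add 19): added. Set: {19, a, g, h, r}
Event 9 (remove h): removed. Set: {19, a, g, r}
Event 10 (remove 19): removed. Set: {a, g, r}

Final set: {a, g, r} (size 3)
19 is NOT in the final set.

Answer: no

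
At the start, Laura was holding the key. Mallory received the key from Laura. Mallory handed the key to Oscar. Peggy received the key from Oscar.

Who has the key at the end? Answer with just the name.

Answer: Peggy

Derivation:
Tracking the key through each event:
Start: Laura has the key.
After event 1: Mallory has the key.
After event 2: Oscar has the key.
After event 3: Peggy has the key.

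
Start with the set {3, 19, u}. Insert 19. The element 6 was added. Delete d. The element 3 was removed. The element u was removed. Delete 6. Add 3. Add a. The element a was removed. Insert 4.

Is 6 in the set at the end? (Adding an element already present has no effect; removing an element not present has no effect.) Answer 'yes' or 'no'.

Answer: no

Derivation:
Tracking the set through each operation:
Start: {19, 3, u}
Event 1 (add 19): already present, no change. Set: {19, 3, u}
Event 2 (add 6): added. Set: {19, 3, 6, u}
Event 3 (remove d): not present, no change. Set: {19, 3, 6, u}
Event 4 (remove 3): removed. Set: {19, 6, u}
Event 5 (remove u): removed. Set: {19, 6}
Event 6 (remove 6): removed. Set: {19}
Event 7 (add 3): added. Set: {19, 3}
Event 8 (add a): added. Set: {19, 3, a}
Event 9 (remove a): removed. Set: {19, 3}
Event 10 (add 4): added. Set: {19, 3, 4}

Final set: {19, 3, 4} (size 3)
6 is NOT in the final set.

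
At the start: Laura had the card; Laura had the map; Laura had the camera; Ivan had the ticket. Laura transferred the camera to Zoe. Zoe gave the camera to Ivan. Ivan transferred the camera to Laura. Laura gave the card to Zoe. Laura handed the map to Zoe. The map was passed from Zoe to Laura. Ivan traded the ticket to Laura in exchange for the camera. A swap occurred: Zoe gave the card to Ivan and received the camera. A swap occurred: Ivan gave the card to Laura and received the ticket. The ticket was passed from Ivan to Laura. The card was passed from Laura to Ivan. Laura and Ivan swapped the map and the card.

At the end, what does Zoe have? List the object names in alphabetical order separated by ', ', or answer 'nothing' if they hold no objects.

Answer: camera

Derivation:
Tracking all object holders:
Start: card:Laura, map:Laura, camera:Laura, ticket:Ivan
Event 1 (give camera: Laura -> Zoe). State: card:Laura, map:Laura, camera:Zoe, ticket:Ivan
Event 2 (give camera: Zoe -> Ivan). State: card:Laura, map:Laura, camera:Ivan, ticket:Ivan
Event 3 (give camera: Ivan -> Laura). State: card:Laura, map:Laura, camera:Laura, ticket:Ivan
Event 4 (give card: Laura -> Zoe). State: card:Zoe, map:Laura, camera:Laura, ticket:Ivan
Event 5 (give map: Laura -> Zoe). State: card:Zoe, map:Zoe, camera:Laura, ticket:Ivan
Event 6 (give map: Zoe -> Laura). State: card:Zoe, map:Laura, camera:Laura, ticket:Ivan
Event 7 (swap ticket<->camera: now ticket:Laura, camera:Ivan). State: card:Zoe, map:Laura, camera:Ivan, ticket:Laura
Event 8 (swap card<->camera: now card:Ivan, camera:Zoe). State: card:Ivan, map:Laura, camera:Zoe, ticket:Laura
Event 9 (swap card<->ticket: now card:Laura, ticket:Ivan). State: card:Laura, map:Laura, camera:Zoe, ticket:Ivan
Event 10 (give ticket: Ivan -> Laura). State: card:Laura, map:Laura, camera:Zoe, ticket:Laura
Event 11 (give card: Laura -> Ivan). State: card:Ivan, map:Laura, camera:Zoe, ticket:Laura
Event 12 (swap map<->card: now map:Ivan, card:Laura). State: card:Laura, map:Ivan, camera:Zoe, ticket:Laura

Final state: card:Laura, map:Ivan, camera:Zoe, ticket:Laura
Zoe holds: camera.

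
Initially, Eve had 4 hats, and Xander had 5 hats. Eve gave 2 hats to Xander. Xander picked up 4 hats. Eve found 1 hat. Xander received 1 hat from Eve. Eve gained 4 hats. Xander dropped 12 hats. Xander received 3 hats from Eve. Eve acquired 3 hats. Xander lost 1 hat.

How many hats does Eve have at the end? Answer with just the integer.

Tracking counts step by step:
Start: Eve=4, Xander=5
Event 1 (Eve -> Xander, 2): Eve: 4 -> 2, Xander: 5 -> 7. State: Eve=2, Xander=7
Event 2 (Xander +4): Xander: 7 -> 11. State: Eve=2, Xander=11
Event 3 (Eve +1): Eve: 2 -> 3. State: Eve=3, Xander=11
Event 4 (Eve -> Xander, 1): Eve: 3 -> 2, Xander: 11 -> 12. State: Eve=2, Xander=12
Event 5 (Eve +4): Eve: 2 -> 6. State: Eve=6, Xander=12
Event 6 (Xander -12): Xander: 12 -> 0. State: Eve=6, Xander=0
Event 7 (Eve -> Xander, 3): Eve: 6 -> 3, Xander: 0 -> 3. State: Eve=3, Xander=3
Event 8 (Eve +3): Eve: 3 -> 6. State: Eve=6, Xander=3
Event 9 (Xander -1): Xander: 3 -> 2. State: Eve=6, Xander=2

Eve's final count: 6

Answer: 6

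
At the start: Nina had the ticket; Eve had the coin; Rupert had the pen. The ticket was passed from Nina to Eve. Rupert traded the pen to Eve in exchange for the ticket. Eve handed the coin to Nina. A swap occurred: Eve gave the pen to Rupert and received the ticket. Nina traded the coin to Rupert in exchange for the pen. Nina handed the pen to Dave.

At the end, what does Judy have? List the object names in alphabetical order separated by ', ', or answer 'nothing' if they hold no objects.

Tracking all object holders:
Start: ticket:Nina, coin:Eve, pen:Rupert
Event 1 (give ticket: Nina -> Eve). State: ticket:Eve, coin:Eve, pen:Rupert
Event 2 (swap pen<->ticket: now pen:Eve, ticket:Rupert). State: ticket:Rupert, coin:Eve, pen:Eve
Event 3 (give coin: Eve -> Nina). State: ticket:Rupert, coin:Nina, pen:Eve
Event 4 (swap pen<->ticket: now pen:Rupert, ticket:Eve). State: ticket:Eve, coin:Nina, pen:Rupert
Event 5 (swap coin<->pen: now coin:Rupert, pen:Nina). State: ticket:Eve, coin:Rupert, pen:Nina
Event 6 (give pen: Nina -> Dave). State: ticket:Eve, coin:Rupert, pen:Dave

Final state: ticket:Eve, coin:Rupert, pen:Dave
Judy holds: (nothing).

Answer: nothing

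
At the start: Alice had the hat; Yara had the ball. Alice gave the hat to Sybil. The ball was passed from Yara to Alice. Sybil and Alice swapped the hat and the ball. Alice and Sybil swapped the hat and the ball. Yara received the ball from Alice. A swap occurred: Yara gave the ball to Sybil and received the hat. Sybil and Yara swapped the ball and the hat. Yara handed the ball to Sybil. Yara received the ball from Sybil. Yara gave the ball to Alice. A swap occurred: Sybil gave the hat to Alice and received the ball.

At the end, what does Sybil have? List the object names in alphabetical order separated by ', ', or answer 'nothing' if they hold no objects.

Tracking all object holders:
Start: hat:Alice, ball:Yara
Event 1 (give hat: Alice -> Sybil). State: hat:Sybil, ball:Yara
Event 2 (give ball: Yara -> Alice). State: hat:Sybil, ball:Alice
Event 3 (swap hat<->ball: now hat:Alice, ball:Sybil). State: hat:Alice, ball:Sybil
Event 4 (swap hat<->ball: now hat:Sybil, ball:Alice). State: hat:Sybil, ball:Alice
Event 5 (give ball: Alice -> Yara). State: hat:Sybil, ball:Yara
Event 6 (swap ball<->hat: now ball:Sybil, hat:Yara). State: hat:Yara, ball:Sybil
Event 7 (swap ball<->hat: now ball:Yara, hat:Sybil). State: hat:Sybil, ball:Yara
Event 8 (give ball: Yara -> Sybil). State: hat:Sybil, ball:Sybil
Event 9 (give ball: Sybil -> Yara). State: hat:Sybil, ball:Yara
Event 10 (give ball: Yara -> Alice). State: hat:Sybil, ball:Alice
Event 11 (swap hat<->ball: now hat:Alice, ball:Sybil). State: hat:Alice, ball:Sybil

Final state: hat:Alice, ball:Sybil
Sybil holds: ball.

Answer: ball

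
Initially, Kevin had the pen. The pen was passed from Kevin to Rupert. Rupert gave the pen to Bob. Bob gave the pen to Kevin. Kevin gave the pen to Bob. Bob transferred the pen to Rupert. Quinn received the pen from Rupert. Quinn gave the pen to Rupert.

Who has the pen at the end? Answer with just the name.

Answer: Rupert

Derivation:
Tracking the pen through each event:
Start: Kevin has the pen.
After event 1: Rupert has the pen.
After event 2: Bob has the pen.
After event 3: Kevin has the pen.
After event 4: Bob has the pen.
After event 5: Rupert has the pen.
After event 6: Quinn has the pen.
After event 7: Rupert has the pen.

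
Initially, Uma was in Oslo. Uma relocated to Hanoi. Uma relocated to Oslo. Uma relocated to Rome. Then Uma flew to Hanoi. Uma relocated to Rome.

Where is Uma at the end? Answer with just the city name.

Answer: Rome

Derivation:
Tracking Uma's location:
Start: Uma is in Oslo.
After move 1: Oslo -> Hanoi. Uma is in Hanoi.
After move 2: Hanoi -> Oslo. Uma is in Oslo.
After move 3: Oslo -> Rome. Uma is in Rome.
After move 4: Rome -> Hanoi. Uma is in Hanoi.
After move 5: Hanoi -> Rome. Uma is in Rome.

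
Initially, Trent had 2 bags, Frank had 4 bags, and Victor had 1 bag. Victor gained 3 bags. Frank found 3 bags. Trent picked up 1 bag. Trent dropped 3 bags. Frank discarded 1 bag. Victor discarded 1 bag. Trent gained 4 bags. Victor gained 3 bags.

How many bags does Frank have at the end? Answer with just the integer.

Answer: 6

Derivation:
Tracking counts step by step:
Start: Trent=2, Frank=4, Victor=1
Event 1 (Victor +3): Victor: 1 -> 4. State: Trent=2, Frank=4, Victor=4
Event 2 (Frank +3): Frank: 4 -> 7. State: Trent=2, Frank=7, Victor=4
Event 3 (Trent +1): Trent: 2 -> 3. State: Trent=3, Frank=7, Victor=4
Event 4 (Trent -3): Trent: 3 -> 0. State: Trent=0, Frank=7, Victor=4
Event 5 (Frank -1): Frank: 7 -> 6. State: Trent=0, Frank=6, Victor=4
Event 6 (Victor -1): Victor: 4 -> 3. State: Trent=0, Frank=6, Victor=3
Event 7 (Trent +4): Trent: 0 -> 4. State: Trent=4, Frank=6, Victor=3
Event 8 (Victor +3): Victor: 3 -> 6. State: Trent=4, Frank=6, Victor=6

Frank's final count: 6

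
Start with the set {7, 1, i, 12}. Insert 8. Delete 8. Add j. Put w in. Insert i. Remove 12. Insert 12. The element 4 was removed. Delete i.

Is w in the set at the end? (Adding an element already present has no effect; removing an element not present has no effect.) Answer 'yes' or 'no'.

Tracking the set through each operation:
Start: {1, 12, 7, i}
Event 1 (add 8): added. Set: {1, 12, 7, 8, i}
Event 2 (remove 8): removed. Set: {1, 12, 7, i}
Event 3 (add j): added. Set: {1, 12, 7, i, j}
Event 4 (add w): added. Set: {1, 12, 7, i, j, w}
Event 5 (add i): already present, no change. Set: {1, 12, 7, i, j, w}
Event 6 (remove 12): removed. Set: {1, 7, i, j, w}
Event 7 (add 12): added. Set: {1, 12, 7, i, j, w}
Event 8 (remove 4): not present, no change. Set: {1, 12, 7, i, j, w}
Event 9 (remove i): removed. Set: {1, 12, 7, j, w}

Final set: {1, 12, 7, j, w} (size 5)
w is in the final set.

Answer: yes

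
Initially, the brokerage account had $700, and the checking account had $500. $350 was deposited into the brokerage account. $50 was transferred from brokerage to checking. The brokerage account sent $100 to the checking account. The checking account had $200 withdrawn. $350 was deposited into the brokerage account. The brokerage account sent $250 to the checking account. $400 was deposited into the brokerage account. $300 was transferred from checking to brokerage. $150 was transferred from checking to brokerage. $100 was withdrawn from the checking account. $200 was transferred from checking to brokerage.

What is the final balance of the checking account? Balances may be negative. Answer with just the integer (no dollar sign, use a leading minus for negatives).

Tracking account balances step by step:
Start: brokerage=700, checking=500
Event 1 (deposit 350 to brokerage): brokerage: 700 + 350 = 1050. Balances: brokerage=1050, checking=500
Event 2 (transfer 50 brokerage -> checking): brokerage: 1050 - 50 = 1000, checking: 500 + 50 = 550. Balances: brokerage=1000, checking=550
Event 3 (transfer 100 brokerage -> checking): brokerage: 1000 - 100 = 900, checking: 550 + 100 = 650. Balances: brokerage=900, checking=650
Event 4 (withdraw 200 from checking): checking: 650 - 200 = 450. Balances: brokerage=900, checking=450
Event 5 (deposit 350 to brokerage): brokerage: 900 + 350 = 1250. Balances: brokerage=1250, checking=450
Event 6 (transfer 250 brokerage -> checking): brokerage: 1250 - 250 = 1000, checking: 450 + 250 = 700. Balances: brokerage=1000, checking=700
Event 7 (deposit 400 to brokerage): brokerage: 1000 + 400 = 1400. Balances: brokerage=1400, checking=700
Event 8 (transfer 300 checking -> brokerage): checking: 700 - 300 = 400, brokerage: 1400 + 300 = 1700. Balances: brokerage=1700, checking=400
Event 9 (transfer 150 checking -> brokerage): checking: 400 - 150 = 250, brokerage: 1700 + 150 = 1850. Balances: brokerage=1850, checking=250
Event 10 (withdraw 100 from checking): checking: 250 - 100 = 150. Balances: brokerage=1850, checking=150
Event 11 (transfer 200 checking -> brokerage): checking: 150 - 200 = -50, brokerage: 1850 + 200 = 2050. Balances: brokerage=2050, checking=-50

Final balance of checking: -50

Answer: -50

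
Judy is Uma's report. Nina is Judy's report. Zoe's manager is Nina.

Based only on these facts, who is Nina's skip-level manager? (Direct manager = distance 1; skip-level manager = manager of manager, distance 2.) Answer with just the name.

Reconstructing the manager chain from the given facts:
  Uma -> Judy -> Nina -> Zoe
(each arrow means 'manager of the next')
Positions in the chain (0 = top):
  position of Uma: 0
  position of Judy: 1
  position of Nina: 2
  position of Zoe: 3

Nina is at position 2; the skip-level manager is 2 steps up the chain, i.e. position 0: Uma.

Answer: Uma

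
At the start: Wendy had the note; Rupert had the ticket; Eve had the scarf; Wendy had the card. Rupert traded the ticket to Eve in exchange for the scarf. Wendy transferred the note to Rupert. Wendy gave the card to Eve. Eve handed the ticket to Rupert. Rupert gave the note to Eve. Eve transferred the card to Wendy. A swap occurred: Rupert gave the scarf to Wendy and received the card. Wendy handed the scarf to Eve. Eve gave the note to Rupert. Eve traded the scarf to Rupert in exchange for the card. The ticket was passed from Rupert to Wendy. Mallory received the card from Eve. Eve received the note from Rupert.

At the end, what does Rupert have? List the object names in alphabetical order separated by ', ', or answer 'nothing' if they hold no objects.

Answer: scarf

Derivation:
Tracking all object holders:
Start: note:Wendy, ticket:Rupert, scarf:Eve, card:Wendy
Event 1 (swap ticket<->scarf: now ticket:Eve, scarf:Rupert). State: note:Wendy, ticket:Eve, scarf:Rupert, card:Wendy
Event 2 (give note: Wendy -> Rupert). State: note:Rupert, ticket:Eve, scarf:Rupert, card:Wendy
Event 3 (give card: Wendy -> Eve). State: note:Rupert, ticket:Eve, scarf:Rupert, card:Eve
Event 4 (give ticket: Eve -> Rupert). State: note:Rupert, ticket:Rupert, scarf:Rupert, card:Eve
Event 5 (give note: Rupert -> Eve). State: note:Eve, ticket:Rupert, scarf:Rupert, card:Eve
Event 6 (give card: Eve -> Wendy). State: note:Eve, ticket:Rupert, scarf:Rupert, card:Wendy
Event 7 (swap scarf<->card: now scarf:Wendy, card:Rupert). State: note:Eve, ticket:Rupert, scarf:Wendy, card:Rupert
Event 8 (give scarf: Wendy -> Eve). State: note:Eve, ticket:Rupert, scarf:Eve, card:Rupert
Event 9 (give note: Eve -> Rupert). State: note:Rupert, ticket:Rupert, scarf:Eve, card:Rupert
Event 10 (swap scarf<->card: now scarf:Rupert, card:Eve). State: note:Rupert, ticket:Rupert, scarf:Rupert, card:Eve
Event 11 (give ticket: Rupert -> Wendy). State: note:Rupert, ticket:Wendy, scarf:Rupert, card:Eve
Event 12 (give card: Eve -> Mallory). State: note:Rupert, ticket:Wendy, scarf:Rupert, card:Mallory
Event 13 (give note: Rupert -> Eve). State: note:Eve, ticket:Wendy, scarf:Rupert, card:Mallory

Final state: note:Eve, ticket:Wendy, scarf:Rupert, card:Mallory
Rupert holds: scarf.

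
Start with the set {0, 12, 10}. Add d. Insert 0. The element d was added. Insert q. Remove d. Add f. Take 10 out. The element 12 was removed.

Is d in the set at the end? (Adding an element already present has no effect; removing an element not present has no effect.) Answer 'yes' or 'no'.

Tracking the set through each operation:
Start: {0, 10, 12}
Event 1 (add d): added. Set: {0, 10, 12, d}
Event 2 (add 0): already present, no change. Set: {0, 10, 12, d}
Event 3 (add d): already present, no change. Set: {0, 10, 12, d}
Event 4 (add q): added. Set: {0, 10, 12, d, q}
Event 5 (remove d): removed. Set: {0, 10, 12, q}
Event 6 (add f): added. Set: {0, 10, 12, f, q}
Event 7 (remove 10): removed. Set: {0, 12, f, q}
Event 8 (remove 12): removed. Set: {0, f, q}

Final set: {0, f, q} (size 3)
d is NOT in the final set.

Answer: no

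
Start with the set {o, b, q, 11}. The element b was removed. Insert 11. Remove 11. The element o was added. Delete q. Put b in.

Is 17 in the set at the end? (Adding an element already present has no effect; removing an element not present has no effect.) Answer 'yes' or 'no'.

Tracking the set through each operation:
Start: {11, b, o, q}
Event 1 (remove b): removed. Set: {11, o, q}
Event 2 (add 11): already present, no change. Set: {11, o, q}
Event 3 (remove 11): removed. Set: {o, q}
Event 4 (add o): already present, no change. Set: {o, q}
Event 5 (remove q): removed. Set: {o}
Event 6 (add b): added. Set: {b, o}

Final set: {b, o} (size 2)
17 is NOT in the final set.

Answer: no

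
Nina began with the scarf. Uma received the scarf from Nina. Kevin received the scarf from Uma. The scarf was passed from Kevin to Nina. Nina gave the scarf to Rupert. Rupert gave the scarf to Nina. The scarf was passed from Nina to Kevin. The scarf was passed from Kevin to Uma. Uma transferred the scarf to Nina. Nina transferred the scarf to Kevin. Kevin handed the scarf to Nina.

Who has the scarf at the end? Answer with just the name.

Tracking the scarf through each event:
Start: Nina has the scarf.
After event 1: Uma has the scarf.
After event 2: Kevin has the scarf.
After event 3: Nina has the scarf.
After event 4: Rupert has the scarf.
After event 5: Nina has the scarf.
After event 6: Kevin has the scarf.
After event 7: Uma has the scarf.
After event 8: Nina has the scarf.
After event 9: Kevin has the scarf.
After event 10: Nina has the scarf.

Answer: Nina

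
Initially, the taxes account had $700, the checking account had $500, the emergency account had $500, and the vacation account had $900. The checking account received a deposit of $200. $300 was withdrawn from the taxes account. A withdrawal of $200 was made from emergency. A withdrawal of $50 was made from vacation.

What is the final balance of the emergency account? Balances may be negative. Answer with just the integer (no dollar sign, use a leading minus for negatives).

Tracking account balances step by step:
Start: taxes=700, checking=500, emergency=500, vacation=900
Event 1 (deposit 200 to checking): checking: 500 + 200 = 700. Balances: taxes=700, checking=700, emergency=500, vacation=900
Event 2 (withdraw 300 from taxes): taxes: 700 - 300 = 400. Balances: taxes=400, checking=700, emergency=500, vacation=900
Event 3 (withdraw 200 from emergency): emergency: 500 - 200 = 300. Balances: taxes=400, checking=700, emergency=300, vacation=900
Event 4 (withdraw 50 from vacation): vacation: 900 - 50 = 850. Balances: taxes=400, checking=700, emergency=300, vacation=850

Final balance of emergency: 300

Answer: 300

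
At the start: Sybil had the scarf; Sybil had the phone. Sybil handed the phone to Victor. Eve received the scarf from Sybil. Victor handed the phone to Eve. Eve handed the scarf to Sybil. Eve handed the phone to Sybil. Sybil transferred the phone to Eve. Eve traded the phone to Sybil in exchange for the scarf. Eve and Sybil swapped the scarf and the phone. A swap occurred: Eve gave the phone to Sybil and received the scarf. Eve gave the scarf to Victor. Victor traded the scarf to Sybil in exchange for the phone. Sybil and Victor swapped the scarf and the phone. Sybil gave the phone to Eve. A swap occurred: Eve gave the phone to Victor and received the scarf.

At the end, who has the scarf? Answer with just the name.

Tracking all object holders:
Start: scarf:Sybil, phone:Sybil
Event 1 (give phone: Sybil -> Victor). State: scarf:Sybil, phone:Victor
Event 2 (give scarf: Sybil -> Eve). State: scarf:Eve, phone:Victor
Event 3 (give phone: Victor -> Eve). State: scarf:Eve, phone:Eve
Event 4 (give scarf: Eve -> Sybil). State: scarf:Sybil, phone:Eve
Event 5 (give phone: Eve -> Sybil). State: scarf:Sybil, phone:Sybil
Event 6 (give phone: Sybil -> Eve). State: scarf:Sybil, phone:Eve
Event 7 (swap phone<->scarf: now phone:Sybil, scarf:Eve). State: scarf:Eve, phone:Sybil
Event 8 (swap scarf<->phone: now scarf:Sybil, phone:Eve). State: scarf:Sybil, phone:Eve
Event 9 (swap phone<->scarf: now phone:Sybil, scarf:Eve). State: scarf:Eve, phone:Sybil
Event 10 (give scarf: Eve -> Victor). State: scarf:Victor, phone:Sybil
Event 11 (swap scarf<->phone: now scarf:Sybil, phone:Victor). State: scarf:Sybil, phone:Victor
Event 12 (swap scarf<->phone: now scarf:Victor, phone:Sybil). State: scarf:Victor, phone:Sybil
Event 13 (give phone: Sybil -> Eve). State: scarf:Victor, phone:Eve
Event 14 (swap phone<->scarf: now phone:Victor, scarf:Eve). State: scarf:Eve, phone:Victor

Final state: scarf:Eve, phone:Victor
The scarf is held by Eve.

Answer: Eve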